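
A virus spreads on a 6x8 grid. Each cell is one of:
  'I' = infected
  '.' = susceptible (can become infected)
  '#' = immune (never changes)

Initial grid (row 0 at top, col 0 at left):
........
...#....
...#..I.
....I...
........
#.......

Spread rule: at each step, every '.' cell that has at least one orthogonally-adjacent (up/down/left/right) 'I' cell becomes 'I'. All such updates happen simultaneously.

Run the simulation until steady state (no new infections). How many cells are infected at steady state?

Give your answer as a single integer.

Answer: 45

Derivation:
Step 0 (initial): 2 infected
Step 1: +8 new -> 10 infected
Step 2: +10 new -> 20 infected
Step 3: +10 new -> 30 infected
Step 4: +7 new -> 37 infected
Step 5: +5 new -> 42 infected
Step 6: +2 new -> 44 infected
Step 7: +1 new -> 45 infected
Step 8: +0 new -> 45 infected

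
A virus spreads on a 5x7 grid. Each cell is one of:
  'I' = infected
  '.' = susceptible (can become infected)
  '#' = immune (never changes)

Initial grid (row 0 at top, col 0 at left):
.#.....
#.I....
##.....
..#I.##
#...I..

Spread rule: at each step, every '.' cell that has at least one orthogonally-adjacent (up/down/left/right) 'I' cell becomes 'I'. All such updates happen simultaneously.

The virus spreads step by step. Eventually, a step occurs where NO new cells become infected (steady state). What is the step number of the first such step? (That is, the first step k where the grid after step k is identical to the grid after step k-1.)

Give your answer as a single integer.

Step 0 (initial): 3 infected
Step 1: +8 new -> 11 infected
Step 2: +5 new -> 16 infected
Step 3: +4 new -> 20 infected
Step 4: +4 new -> 24 infected
Step 5: +2 new -> 26 infected
Step 6: +0 new -> 26 infected

Answer: 6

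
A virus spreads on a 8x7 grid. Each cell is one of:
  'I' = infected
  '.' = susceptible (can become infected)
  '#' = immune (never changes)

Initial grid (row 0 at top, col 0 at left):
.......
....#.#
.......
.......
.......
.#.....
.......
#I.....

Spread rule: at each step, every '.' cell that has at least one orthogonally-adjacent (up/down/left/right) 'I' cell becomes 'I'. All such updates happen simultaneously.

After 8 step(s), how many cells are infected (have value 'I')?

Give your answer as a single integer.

Answer: 43

Derivation:
Step 0 (initial): 1 infected
Step 1: +2 new -> 3 infected
Step 2: +3 new -> 6 infected
Step 3: +4 new -> 10 infected
Step 4: +5 new -> 15 infected
Step 5: +7 new -> 22 infected
Step 6: +7 new -> 29 infected
Step 7: +7 new -> 36 infected
Step 8: +7 new -> 43 infected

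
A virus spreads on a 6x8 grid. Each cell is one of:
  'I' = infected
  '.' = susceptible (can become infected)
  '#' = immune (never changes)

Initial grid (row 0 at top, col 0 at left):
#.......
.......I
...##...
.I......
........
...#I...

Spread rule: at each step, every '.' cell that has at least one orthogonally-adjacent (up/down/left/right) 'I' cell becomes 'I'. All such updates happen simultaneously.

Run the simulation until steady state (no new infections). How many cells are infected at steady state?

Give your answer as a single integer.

Answer: 44

Derivation:
Step 0 (initial): 3 infected
Step 1: +9 new -> 12 infected
Step 2: +15 new -> 27 infected
Step 3: +13 new -> 40 infected
Step 4: +3 new -> 43 infected
Step 5: +1 new -> 44 infected
Step 6: +0 new -> 44 infected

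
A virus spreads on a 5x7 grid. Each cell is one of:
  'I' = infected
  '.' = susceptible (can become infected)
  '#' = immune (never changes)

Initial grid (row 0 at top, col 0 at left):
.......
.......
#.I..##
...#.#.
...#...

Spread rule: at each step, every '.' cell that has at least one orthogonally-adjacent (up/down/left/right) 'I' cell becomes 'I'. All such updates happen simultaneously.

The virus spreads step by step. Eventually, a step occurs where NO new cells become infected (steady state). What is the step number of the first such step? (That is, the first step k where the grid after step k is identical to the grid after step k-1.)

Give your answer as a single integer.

Step 0 (initial): 1 infected
Step 1: +4 new -> 5 infected
Step 2: +6 new -> 11 infected
Step 3: +7 new -> 18 infected
Step 4: +5 new -> 23 infected
Step 5: +3 new -> 26 infected
Step 6: +2 new -> 28 infected
Step 7: +1 new -> 29 infected
Step 8: +0 new -> 29 infected

Answer: 8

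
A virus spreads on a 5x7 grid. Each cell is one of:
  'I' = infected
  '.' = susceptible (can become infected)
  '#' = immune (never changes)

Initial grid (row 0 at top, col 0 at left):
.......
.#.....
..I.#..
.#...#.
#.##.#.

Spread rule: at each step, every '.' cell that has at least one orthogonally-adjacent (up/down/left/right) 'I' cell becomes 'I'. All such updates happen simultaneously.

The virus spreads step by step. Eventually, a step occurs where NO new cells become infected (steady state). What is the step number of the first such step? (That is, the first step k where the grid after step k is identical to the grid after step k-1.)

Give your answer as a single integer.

Answer: 9

Derivation:
Step 0 (initial): 1 infected
Step 1: +4 new -> 5 infected
Step 2: +4 new -> 9 infected
Step 3: +6 new -> 15 infected
Step 4: +4 new -> 19 infected
Step 5: +3 new -> 22 infected
Step 6: +2 new -> 24 infected
Step 7: +1 new -> 25 infected
Step 8: +1 new -> 26 infected
Step 9: +0 new -> 26 infected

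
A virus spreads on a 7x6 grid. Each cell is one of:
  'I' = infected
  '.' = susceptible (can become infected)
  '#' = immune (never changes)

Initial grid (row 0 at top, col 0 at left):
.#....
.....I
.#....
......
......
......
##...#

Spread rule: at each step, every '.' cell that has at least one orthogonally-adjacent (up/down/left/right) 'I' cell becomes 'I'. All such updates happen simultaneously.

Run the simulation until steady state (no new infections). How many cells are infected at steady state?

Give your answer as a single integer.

Step 0 (initial): 1 infected
Step 1: +3 new -> 4 infected
Step 2: +4 new -> 8 infected
Step 3: +5 new -> 13 infected
Step 4: +6 new -> 19 infected
Step 5: +4 new -> 23 infected
Step 6: +6 new -> 29 infected
Step 7: +4 new -> 33 infected
Step 8: +3 new -> 36 infected
Step 9: +1 new -> 37 infected
Step 10: +0 new -> 37 infected

Answer: 37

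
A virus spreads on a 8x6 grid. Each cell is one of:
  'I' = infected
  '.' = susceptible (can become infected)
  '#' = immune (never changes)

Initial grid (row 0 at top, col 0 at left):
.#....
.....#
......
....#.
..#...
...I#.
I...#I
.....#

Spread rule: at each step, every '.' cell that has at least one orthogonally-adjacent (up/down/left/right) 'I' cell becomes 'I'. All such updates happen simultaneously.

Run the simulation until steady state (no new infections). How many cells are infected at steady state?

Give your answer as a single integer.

Answer: 41

Derivation:
Step 0 (initial): 3 infected
Step 1: +7 new -> 10 infected
Step 2: +8 new -> 18 infected
Step 3: +7 new -> 25 infected
Step 4: +6 new -> 31 infected
Step 5: +5 new -> 36 infected
Step 6: +4 new -> 40 infected
Step 7: +1 new -> 41 infected
Step 8: +0 new -> 41 infected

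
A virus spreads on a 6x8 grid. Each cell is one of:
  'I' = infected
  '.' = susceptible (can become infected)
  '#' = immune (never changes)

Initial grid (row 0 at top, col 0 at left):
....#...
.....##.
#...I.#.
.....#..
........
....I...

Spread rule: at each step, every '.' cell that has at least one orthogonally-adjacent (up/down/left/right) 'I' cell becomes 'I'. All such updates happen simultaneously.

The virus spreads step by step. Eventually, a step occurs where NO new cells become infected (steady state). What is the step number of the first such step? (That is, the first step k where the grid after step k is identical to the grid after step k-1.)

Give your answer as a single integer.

Answer: 11

Derivation:
Step 0 (initial): 2 infected
Step 1: +7 new -> 9 infected
Step 2: +7 new -> 16 infected
Step 3: +8 new -> 24 infected
Step 4: +7 new -> 31 infected
Step 5: +5 new -> 36 infected
Step 6: +2 new -> 38 infected
Step 7: +1 new -> 39 infected
Step 8: +1 new -> 40 infected
Step 9: +1 new -> 41 infected
Step 10: +1 new -> 42 infected
Step 11: +0 new -> 42 infected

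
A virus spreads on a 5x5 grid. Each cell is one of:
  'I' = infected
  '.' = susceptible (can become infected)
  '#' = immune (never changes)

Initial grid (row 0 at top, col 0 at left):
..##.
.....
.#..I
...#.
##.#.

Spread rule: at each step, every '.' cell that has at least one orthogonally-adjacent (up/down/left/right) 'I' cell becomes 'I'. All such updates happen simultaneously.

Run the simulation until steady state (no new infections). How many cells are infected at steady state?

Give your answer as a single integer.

Step 0 (initial): 1 infected
Step 1: +3 new -> 4 infected
Step 2: +4 new -> 8 infected
Step 3: +2 new -> 10 infected
Step 4: +3 new -> 13 infected
Step 5: +3 new -> 16 infected
Step 6: +2 new -> 18 infected
Step 7: +0 new -> 18 infected

Answer: 18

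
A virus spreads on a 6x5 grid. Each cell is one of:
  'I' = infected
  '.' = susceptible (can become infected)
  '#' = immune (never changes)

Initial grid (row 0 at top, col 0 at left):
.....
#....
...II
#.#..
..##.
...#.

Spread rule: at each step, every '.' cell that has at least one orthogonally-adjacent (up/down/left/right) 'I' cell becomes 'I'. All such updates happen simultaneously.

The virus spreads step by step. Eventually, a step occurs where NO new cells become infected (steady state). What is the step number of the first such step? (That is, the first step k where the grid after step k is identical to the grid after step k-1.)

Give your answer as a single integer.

Step 0 (initial): 2 infected
Step 1: +5 new -> 7 infected
Step 2: +5 new -> 12 infected
Step 3: +5 new -> 17 infected
Step 4: +2 new -> 19 infected
Step 5: +3 new -> 22 infected
Step 6: +2 new -> 24 infected
Step 7: +0 new -> 24 infected

Answer: 7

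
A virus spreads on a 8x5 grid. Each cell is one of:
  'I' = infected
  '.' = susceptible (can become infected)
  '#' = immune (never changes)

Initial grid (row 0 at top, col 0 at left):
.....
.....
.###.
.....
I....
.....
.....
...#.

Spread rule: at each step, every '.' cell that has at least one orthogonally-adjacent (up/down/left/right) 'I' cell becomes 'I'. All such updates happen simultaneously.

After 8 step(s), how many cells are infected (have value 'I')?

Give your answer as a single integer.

Step 0 (initial): 1 infected
Step 1: +3 new -> 4 infected
Step 2: +5 new -> 9 infected
Step 3: +6 new -> 15 infected
Step 4: +7 new -> 22 infected
Step 5: +6 new -> 28 infected
Step 6: +4 new -> 32 infected
Step 7: +3 new -> 35 infected
Step 8: +1 new -> 36 infected

Answer: 36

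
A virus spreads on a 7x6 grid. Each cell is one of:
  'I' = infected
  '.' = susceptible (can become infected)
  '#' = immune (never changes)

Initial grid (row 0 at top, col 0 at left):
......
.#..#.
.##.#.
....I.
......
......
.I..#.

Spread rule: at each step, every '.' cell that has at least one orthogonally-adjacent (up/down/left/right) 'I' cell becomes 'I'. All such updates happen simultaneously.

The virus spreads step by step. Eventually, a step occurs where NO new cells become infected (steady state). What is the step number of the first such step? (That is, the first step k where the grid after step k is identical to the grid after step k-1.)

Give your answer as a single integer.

Answer: 8

Derivation:
Step 0 (initial): 2 infected
Step 1: +6 new -> 8 infected
Step 2: +10 new -> 18 infected
Step 3: +7 new -> 25 infected
Step 4: +5 new -> 30 infected
Step 5: +3 new -> 33 infected
Step 6: +2 new -> 35 infected
Step 7: +1 new -> 36 infected
Step 8: +0 new -> 36 infected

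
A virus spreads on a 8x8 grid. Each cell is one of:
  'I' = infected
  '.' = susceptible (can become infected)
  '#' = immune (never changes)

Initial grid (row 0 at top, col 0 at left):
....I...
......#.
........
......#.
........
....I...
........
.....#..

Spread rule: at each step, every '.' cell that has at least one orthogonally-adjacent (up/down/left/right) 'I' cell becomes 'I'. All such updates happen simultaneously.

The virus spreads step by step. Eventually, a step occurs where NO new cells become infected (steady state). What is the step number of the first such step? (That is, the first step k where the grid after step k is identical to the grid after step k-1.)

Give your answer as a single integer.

Step 0 (initial): 2 infected
Step 1: +7 new -> 9 infected
Step 2: +13 new -> 22 infected
Step 3: +14 new -> 36 infected
Step 4: +13 new -> 49 infected
Step 5: +9 new -> 58 infected
Step 6: +3 new -> 61 infected
Step 7: +0 new -> 61 infected

Answer: 7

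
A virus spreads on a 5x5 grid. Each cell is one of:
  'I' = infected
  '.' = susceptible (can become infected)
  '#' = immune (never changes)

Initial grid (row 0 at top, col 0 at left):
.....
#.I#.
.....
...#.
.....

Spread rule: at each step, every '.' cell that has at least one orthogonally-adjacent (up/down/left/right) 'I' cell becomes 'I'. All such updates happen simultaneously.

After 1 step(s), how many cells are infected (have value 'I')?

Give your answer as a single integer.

Step 0 (initial): 1 infected
Step 1: +3 new -> 4 infected

Answer: 4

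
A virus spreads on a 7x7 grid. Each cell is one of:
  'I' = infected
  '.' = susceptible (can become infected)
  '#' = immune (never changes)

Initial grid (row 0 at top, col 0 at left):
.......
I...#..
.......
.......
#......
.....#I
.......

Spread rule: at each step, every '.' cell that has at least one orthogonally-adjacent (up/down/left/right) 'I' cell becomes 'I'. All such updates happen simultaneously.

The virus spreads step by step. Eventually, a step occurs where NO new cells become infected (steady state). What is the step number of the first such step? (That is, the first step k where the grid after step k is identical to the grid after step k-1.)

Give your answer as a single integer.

Step 0 (initial): 2 infected
Step 1: +5 new -> 7 infected
Step 2: +7 new -> 14 infected
Step 3: +8 new -> 22 infected
Step 4: +10 new -> 32 infected
Step 5: +9 new -> 41 infected
Step 6: +4 new -> 45 infected
Step 7: +1 new -> 46 infected
Step 8: +0 new -> 46 infected

Answer: 8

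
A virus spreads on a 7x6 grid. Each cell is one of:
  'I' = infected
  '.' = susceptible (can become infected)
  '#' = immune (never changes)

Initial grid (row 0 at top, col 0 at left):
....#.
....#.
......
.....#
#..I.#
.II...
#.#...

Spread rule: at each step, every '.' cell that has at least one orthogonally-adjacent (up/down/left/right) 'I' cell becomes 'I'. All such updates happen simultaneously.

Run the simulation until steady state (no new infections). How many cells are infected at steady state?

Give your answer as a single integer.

Answer: 35

Derivation:
Step 0 (initial): 3 infected
Step 1: +7 new -> 10 infected
Step 2: +6 new -> 16 infected
Step 3: +7 new -> 23 infected
Step 4: +6 new -> 29 infected
Step 5: +4 new -> 33 infected
Step 6: +2 new -> 35 infected
Step 7: +0 new -> 35 infected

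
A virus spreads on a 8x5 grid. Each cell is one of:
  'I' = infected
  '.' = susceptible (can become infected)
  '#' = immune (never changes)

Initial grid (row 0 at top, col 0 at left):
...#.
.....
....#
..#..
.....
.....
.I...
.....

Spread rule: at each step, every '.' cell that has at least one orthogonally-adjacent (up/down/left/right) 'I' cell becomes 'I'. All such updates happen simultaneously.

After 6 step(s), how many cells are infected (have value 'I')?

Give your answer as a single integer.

Answer: 32

Derivation:
Step 0 (initial): 1 infected
Step 1: +4 new -> 5 infected
Step 2: +6 new -> 11 infected
Step 3: +6 new -> 17 infected
Step 4: +5 new -> 22 infected
Step 5: +5 new -> 27 infected
Step 6: +5 new -> 32 infected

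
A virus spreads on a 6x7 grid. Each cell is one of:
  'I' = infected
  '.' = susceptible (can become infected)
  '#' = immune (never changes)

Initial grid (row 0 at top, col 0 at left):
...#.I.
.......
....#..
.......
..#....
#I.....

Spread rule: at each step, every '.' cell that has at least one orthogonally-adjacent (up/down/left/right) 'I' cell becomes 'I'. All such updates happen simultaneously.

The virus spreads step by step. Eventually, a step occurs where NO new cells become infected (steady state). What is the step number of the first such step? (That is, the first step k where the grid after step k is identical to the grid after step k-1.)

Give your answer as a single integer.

Answer: 7

Derivation:
Step 0 (initial): 2 infected
Step 1: +5 new -> 7 infected
Step 2: +6 new -> 13 infected
Step 3: +8 new -> 21 infected
Step 4: +11 new -> 32 infected
Step 5: +5 new -> 37 infected
Step 6: +1 new -> 38 infected
Step 7: +0 new -> 38 infected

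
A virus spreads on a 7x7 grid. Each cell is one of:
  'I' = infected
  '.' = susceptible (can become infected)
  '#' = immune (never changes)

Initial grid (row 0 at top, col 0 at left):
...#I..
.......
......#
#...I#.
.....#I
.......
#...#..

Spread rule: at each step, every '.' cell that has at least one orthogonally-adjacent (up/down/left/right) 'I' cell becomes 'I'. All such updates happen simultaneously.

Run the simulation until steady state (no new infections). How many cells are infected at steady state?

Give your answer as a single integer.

Step 0 (initial): 3 infected
Step 1: +7 new -> 10 infected
Step 2: +10 new -> 20 infected
Step 3: +7 new -> 27 infected
Step 4: +6 new -> 33 infected
Step 5: +6 new -> 39 infected
Step 6: +3 new -> 42 infected
Step 7: +0 new -> 42 infected

Answer: 42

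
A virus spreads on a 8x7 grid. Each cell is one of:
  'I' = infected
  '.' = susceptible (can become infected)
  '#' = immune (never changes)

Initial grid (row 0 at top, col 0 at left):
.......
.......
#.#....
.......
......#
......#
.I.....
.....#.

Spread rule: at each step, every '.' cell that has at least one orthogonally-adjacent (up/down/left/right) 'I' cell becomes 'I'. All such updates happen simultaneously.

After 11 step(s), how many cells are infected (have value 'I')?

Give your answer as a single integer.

Step 0 (initial): 1 infected
Step 1: +4 new -> 5 infected
Step 2: +6 new -> 11 infected
Step 3: +6 new -> 17 infected
Step 4: +7 new -> 24 infected
Step 5: +5 new -> 29 infected
Step 6: +7 new -> 36 infected
Step 7: +5 new -> 41 infected
Step 8: +4 new -> 45 infected
Step 9: +3 new -> 48 infected
Step 10: +2 new -> 50 infected
Step 11: +1 new -> 51 infected

Answer: 51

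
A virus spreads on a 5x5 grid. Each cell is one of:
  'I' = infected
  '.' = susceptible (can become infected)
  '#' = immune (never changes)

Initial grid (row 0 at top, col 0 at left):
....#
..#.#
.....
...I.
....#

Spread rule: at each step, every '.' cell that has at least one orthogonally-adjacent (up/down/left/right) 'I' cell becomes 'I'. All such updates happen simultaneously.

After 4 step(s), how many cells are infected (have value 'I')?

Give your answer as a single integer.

Answer: 18

Derivation:
Step 0 (initial): 1 infected
Step 1: +4 new -> 5 infected
Step 2: +5 new -> 10 infected
Step 3: +4 new -> 14 infected
Step 4: +4 new -> 18 infected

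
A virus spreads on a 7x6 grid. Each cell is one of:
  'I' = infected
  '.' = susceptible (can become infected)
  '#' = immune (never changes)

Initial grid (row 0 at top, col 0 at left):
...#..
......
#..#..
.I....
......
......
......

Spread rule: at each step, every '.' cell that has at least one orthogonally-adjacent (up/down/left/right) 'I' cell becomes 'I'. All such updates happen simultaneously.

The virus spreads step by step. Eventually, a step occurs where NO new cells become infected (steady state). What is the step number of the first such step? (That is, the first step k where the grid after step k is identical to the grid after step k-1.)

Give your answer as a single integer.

Step 0 (initial): 1 infected
Step 1: +4 new -> 5 infected
Step 2: +6 new -> 11 infected
Step 3: +8 new -> 19 infected
Step 4: +9 new -> 28 infected
Step 5: +5 new -> 33 infected
Step 6: +4 new -> 37 infected
Step 7: +2 new -> 39 infected
Step 8: +0 new -> 39 infected

Answer: 8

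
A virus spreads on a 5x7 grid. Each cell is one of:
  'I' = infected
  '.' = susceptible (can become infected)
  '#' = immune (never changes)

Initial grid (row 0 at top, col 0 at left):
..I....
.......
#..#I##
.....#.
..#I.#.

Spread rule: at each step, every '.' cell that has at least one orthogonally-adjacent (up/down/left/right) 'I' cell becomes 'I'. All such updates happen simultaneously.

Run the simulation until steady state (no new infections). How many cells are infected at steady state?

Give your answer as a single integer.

Answer: 26

Derivation:
Step 0 (initial): 3 infected
Step 1: +7 new -> 10 infected
Step 2: +7 new -> 17 infected
Step 3: +5 new -> 22 infected
Step 4: +3 new -> 25 infected
Step 5: +1 new -> 26 infected
Step 6: +0 new -> 26 infected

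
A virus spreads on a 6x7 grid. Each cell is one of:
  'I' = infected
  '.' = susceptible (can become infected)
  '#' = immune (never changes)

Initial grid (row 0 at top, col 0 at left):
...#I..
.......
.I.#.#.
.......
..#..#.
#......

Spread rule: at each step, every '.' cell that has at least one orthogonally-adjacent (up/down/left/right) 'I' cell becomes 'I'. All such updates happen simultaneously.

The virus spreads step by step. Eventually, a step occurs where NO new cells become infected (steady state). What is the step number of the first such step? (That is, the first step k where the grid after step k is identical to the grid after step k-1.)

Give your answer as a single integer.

Answer: 8

Derivation:
Step 0 (initial): 2 infected
Step 1: +6 new -> 8 infected
Step 2: +10 new -> 18 infected
Step 3: +7 new -> 25 infected
Step 4: +5 new -> 30 infected
Step 5: +3 new -> 33 infected
Step 6: +2 new -> 35 infected
Step 7: +1 new -> 36 infected
Step 8: +0 new -> 36 infected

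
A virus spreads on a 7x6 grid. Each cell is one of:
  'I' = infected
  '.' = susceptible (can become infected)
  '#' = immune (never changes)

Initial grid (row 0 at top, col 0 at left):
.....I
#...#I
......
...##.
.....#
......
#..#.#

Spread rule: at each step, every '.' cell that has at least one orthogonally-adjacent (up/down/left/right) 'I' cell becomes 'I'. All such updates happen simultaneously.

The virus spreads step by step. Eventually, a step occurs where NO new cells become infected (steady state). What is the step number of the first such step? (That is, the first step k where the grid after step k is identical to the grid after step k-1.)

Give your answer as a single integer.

Answer: 11

Derivation:
Step 0 (initial): 2 infected
Step 1: +2 new -> 4 infected
Step 2: +3 new -> 7 infected
Step 3: +3 new -> 10 infected
Step 4: +3 new -> 13 infected
Step 5: +4 new -> 17 infected
Step 6: +3 new -> 20 infected
Step 7: +4 new -> 24 infected
Step 8: +5 new -> 29 infected
Step 9: +3 new -> 32 infected
Step 10: +2 new -> 34 infected
Step 11: +0 new -> 34 infected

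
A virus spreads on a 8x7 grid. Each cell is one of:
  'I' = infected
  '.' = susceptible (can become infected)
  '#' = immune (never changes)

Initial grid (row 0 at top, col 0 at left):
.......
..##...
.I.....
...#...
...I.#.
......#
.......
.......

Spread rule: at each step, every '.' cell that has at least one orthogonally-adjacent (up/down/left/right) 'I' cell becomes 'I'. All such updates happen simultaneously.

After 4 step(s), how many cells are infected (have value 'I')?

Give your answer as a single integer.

Step 0 (initial): 2 infected
Step 1: +7 new -> 9 infected
Step 2: +10 new -> 19 infected
Step 3: +10 new -> 29 infected
Step 4: +9 new -> 38 infected

Answer: 38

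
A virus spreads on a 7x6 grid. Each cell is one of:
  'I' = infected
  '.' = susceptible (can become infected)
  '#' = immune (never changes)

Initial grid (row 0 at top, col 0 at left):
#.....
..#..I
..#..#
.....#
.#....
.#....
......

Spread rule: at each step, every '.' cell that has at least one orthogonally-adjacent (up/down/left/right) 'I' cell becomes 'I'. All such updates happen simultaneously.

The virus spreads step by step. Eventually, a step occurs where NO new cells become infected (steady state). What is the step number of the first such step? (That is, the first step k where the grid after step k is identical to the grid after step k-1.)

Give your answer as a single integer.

Answer: 11

Derivation:
Step 0 (initial): 1 infected
Step 1: +2 new -> 3 infected
Step 2: +3 new -> 6 infected
Step 3: +3 new -> 9 infected
Step 4: +3 new -> 12 infected
Step 5: +5 new -> 17 infected
Step 6: +6 new -> 23 infected
Step 7: +6 new -> 29 infected
Step 8: +3 new -> 32 infected
Step 9: +2 new -> 34 infected
Step 10: +1 new -> 35 infected
Step 11: +0 new -> 35 infected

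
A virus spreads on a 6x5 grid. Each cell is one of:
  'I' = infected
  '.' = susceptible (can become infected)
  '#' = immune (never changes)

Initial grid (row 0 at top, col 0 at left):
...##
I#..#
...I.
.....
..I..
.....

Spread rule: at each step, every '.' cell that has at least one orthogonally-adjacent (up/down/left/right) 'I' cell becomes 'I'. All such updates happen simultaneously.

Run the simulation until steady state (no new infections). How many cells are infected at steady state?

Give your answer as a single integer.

Answer: 26

Derivation:
Step 0 (initial): 3 infected
Step 1: +10 new -> 13 infected
Step 2: +10 new -> 23 infected
Step 3: +3 new -> 26 infected
Step 4: +0 new -> 26 infected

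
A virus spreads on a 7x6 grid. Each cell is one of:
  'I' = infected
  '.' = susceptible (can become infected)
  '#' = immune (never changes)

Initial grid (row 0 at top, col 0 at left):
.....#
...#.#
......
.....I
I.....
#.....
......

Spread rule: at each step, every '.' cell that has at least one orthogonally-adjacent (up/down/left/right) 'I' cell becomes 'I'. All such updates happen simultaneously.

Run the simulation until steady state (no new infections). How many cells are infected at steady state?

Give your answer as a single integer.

Answer: 38

Derivation:
Step 0 (initial): 2 infected
Step 1: +5 new -> 7 infected
Step 2: +8 new -> 15 infected
Step 3: +10 new -> 25 infected
Step 4: +8 new -> 33 infected
Step 5: +4 new -> 37 infected
Step 6: +1 new -> 38 infected
Step 7: +0 new -> 38 infected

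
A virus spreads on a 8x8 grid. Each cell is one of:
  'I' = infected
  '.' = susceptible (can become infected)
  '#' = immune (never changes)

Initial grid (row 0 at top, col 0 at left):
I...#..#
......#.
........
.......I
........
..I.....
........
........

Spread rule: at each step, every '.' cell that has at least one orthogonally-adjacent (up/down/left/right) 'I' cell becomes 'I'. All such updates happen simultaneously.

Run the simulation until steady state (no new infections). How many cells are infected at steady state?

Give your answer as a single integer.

Answer: 61

Derivation:
Step 0 (initial): 3 infected
Step 1: +9 new -> 12 infected
Step 2: +16 new -> 28 infected
Step 3: +19 new -> 47 infected
Step 4: +9 new -> 56 infected
Step 5: +4 new -> 60 infected
Step 6: +1 new -> 61 infected
Step 7: +0 new -> 61 infected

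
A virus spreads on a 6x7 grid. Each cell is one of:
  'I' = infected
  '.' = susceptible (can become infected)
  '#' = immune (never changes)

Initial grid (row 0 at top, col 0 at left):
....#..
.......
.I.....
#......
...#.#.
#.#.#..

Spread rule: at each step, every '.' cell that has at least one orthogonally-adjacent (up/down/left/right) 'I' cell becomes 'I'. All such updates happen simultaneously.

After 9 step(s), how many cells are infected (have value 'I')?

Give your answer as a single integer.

Answer: 34

Derivation:
Step 0 (initial): 1 infected
Step 1: +4 new -> 5 infected
Step 2: +6 new -> 11 infected
Step 3: +8 new -> 19 infected
Step 4: +4 new -> 23 infected
Step 5: +4 new -> 27 infected
Step 6: +3 new -> 30 infected
Step 7: +2 new -> 32 infected
Step 8: +1 new -> 33 infected
Step 9: +1 new -> 34 infected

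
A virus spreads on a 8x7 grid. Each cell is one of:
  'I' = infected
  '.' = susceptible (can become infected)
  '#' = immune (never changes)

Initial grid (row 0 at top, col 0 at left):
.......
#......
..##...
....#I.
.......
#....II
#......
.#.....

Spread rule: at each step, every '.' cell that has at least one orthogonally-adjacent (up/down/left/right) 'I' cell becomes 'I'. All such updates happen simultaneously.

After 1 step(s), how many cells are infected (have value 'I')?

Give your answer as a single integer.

Answer: 10

Derivation:
Step 0 (initial): 3 infected
Step 1: +7 new -> 10 infected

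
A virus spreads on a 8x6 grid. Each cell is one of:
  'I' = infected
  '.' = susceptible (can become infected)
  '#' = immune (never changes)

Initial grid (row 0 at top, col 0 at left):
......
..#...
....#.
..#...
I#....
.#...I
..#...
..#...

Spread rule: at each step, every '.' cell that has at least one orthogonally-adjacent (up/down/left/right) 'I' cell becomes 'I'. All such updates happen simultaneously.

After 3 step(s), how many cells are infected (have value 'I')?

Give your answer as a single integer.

Answer: 25

Derivation:
Step 0 (initial): 2 infected
Step 1: +5 new -> 7 infected
Step 2: +8 new -> 15 infected
Step 3: +10 new -> 25 infected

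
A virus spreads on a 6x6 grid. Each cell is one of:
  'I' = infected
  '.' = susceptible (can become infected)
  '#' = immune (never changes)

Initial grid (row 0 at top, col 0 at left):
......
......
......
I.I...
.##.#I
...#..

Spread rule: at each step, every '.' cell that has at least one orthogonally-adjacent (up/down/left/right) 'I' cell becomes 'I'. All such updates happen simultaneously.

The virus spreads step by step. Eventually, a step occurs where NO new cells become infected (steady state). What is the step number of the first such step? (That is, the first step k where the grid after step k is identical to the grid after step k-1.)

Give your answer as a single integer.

Step 0 (initial): 3 infected
Step 1: +7 new -> 10 infected
Step 2: +9 new -> 19 infected
Step 3: +7 new -> 26 infected
Step 4: +5 new -> 31 infected
Step 5: +1 new -> 32 infected
Step 6: +0 new -> 32 infected

Answer: 6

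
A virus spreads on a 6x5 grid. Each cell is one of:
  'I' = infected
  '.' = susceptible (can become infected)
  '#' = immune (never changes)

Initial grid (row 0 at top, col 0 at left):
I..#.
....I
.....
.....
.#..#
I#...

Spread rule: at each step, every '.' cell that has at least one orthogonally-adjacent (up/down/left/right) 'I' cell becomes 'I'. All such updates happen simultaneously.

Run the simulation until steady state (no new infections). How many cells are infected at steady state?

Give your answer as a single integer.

Answer: 26

Derivation:
Step 0 (initial): 3 infected
Step 1: +6 new -> 9 infected
Step 2: +7 new -> 16 infected
Step 3: +4 new -> 20 infected
Step 4: +2 new -> 22 infected
Step 5: +2 new -> 24 infected
Step 6: +2 new -> 26 infected
Step 7: +0 new -> 26 infected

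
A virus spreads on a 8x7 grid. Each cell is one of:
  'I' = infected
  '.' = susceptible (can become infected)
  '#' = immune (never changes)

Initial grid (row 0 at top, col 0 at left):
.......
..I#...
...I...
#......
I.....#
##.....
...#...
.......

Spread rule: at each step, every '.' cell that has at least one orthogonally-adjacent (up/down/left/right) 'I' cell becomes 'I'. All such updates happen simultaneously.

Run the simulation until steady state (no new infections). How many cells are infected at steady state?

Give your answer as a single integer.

Answer: 50

Derivation:
Step 0 (initial): 3 infected
Step 1: +6 new -> 9 infected
Step 2: +11 new -> 20 infected
Step 3: +9 new -> 29 infected
Step 4: +6 new -> 35 infected
Step 5: +5 new -> 40 infected
Step 6: +6 new -> 46 infected
Step 7: +3 new -> 49 infected
Step 8: +1 new -> 50 infected
Step 9: +0 new -> 50 infected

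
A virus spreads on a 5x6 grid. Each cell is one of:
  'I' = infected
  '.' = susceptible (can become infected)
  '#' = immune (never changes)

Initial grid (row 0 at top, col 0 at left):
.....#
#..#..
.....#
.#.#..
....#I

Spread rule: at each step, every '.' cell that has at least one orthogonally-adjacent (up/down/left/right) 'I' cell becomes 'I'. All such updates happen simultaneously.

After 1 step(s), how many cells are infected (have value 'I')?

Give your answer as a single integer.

Answer: 2

Derivation:
Step 0 (initial): 1 infected
Step 1: +1 new -> 2 infected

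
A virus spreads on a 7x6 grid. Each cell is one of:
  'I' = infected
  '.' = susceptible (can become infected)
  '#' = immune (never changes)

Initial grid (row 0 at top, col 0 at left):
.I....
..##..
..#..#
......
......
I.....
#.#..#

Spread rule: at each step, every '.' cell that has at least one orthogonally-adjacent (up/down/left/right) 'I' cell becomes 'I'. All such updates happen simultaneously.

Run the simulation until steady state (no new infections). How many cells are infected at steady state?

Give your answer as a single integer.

Step 0 (initial): 2 infected
Step 1: +5 new -> 7 infected
Step 2: +7 new -> 14 infected
Step 3: +5 new -> 19 infected
Step 4: +6 new -> 25 infected
Step 5: +6 new -> 31 infected
Step 6: +3 new -> 34 infected
Step 7: +1 new -> 35 infected
Step 8: +0 new -> 35 infected

Answer: 35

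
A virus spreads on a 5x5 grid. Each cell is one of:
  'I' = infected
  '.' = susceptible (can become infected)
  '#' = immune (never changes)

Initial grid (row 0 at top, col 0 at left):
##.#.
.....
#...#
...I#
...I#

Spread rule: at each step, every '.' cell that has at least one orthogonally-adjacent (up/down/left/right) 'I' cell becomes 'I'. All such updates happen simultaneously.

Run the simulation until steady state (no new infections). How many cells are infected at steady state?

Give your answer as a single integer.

Answer: 18

Derivation:
Step 0 (initial): 2 infected
Step 1: +3 new -> 5 infected
Step 2: +4 new -> 9 infected
Step 3: +5 new -> 14 infected
Step 4: +3 new -> 17 infected
Step 5: +1 new -> 18 infected
Step 6: +0 new -> 18 infected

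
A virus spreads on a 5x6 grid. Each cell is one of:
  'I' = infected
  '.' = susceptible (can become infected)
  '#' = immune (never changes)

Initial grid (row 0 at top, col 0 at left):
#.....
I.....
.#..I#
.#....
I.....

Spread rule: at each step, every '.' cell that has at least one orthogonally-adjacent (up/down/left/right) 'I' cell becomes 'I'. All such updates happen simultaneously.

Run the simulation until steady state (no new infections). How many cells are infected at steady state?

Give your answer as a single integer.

Answer: 26

Derivation:
Step 0 (initial): 3 infected
Step 1: +7 new -> 10 infected
Step 2: +10 new -> 20 infected
Step 3: +6 new -> 26 infected
Step 4: +0 new -> 26 infected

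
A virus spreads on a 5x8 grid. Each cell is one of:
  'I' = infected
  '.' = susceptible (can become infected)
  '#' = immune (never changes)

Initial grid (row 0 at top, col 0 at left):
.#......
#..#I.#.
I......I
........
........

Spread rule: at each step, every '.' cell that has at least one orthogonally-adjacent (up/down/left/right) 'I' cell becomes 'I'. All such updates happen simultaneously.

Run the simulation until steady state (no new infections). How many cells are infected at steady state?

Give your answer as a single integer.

Step 0 (initial): 3 infected
Step 1: +8 new -> 11 infected
Step 2: +12 new -> 23 infected
Step 3: +9 new -> 32 infected
Step 4: +3 new -> 35 infected
Step 5: +0 new -> 35 infected

Answer: 35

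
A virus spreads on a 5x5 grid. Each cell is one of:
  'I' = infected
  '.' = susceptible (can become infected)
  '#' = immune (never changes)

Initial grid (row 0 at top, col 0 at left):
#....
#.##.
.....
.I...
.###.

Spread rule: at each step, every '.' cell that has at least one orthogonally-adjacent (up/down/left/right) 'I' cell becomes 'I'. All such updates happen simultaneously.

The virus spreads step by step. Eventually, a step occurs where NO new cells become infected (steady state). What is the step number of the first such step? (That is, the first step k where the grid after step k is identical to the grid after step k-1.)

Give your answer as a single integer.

Answer: 7

Derivation:
Step 0 (initial): 1 infected
Step 1: +3 new -> 4 infected
Step 2: +5 new -> 9 infected
Step 3: +3 new -> 12 infected
Step 4: +3 new -> 15 infected
Step 5: +2 new -> 17 infected
Step 6: +1 new -> 18 infected
Step 7: +0 new -> 18 infected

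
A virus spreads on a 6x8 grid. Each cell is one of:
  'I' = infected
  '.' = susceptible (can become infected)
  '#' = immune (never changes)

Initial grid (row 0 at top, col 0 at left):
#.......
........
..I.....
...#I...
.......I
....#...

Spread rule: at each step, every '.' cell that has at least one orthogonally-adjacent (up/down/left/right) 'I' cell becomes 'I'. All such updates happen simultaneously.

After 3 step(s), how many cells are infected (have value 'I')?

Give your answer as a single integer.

Step 0 (initial): 3 infected
Step 1: +10 new -> 13 infected
Step 2: +13 new -> 26 infected
Step 3: +12 new -> 38 infected

Answer: 38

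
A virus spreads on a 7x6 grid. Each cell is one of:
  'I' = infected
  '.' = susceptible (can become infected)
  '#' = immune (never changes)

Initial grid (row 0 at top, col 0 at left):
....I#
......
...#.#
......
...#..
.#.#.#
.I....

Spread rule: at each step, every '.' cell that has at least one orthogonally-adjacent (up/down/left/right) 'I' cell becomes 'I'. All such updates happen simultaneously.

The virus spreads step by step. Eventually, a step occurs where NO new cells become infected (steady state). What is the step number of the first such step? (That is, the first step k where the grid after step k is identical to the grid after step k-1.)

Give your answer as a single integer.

Step 0 (initial): 2 infected
Step 1: +4 new -> 6 infected
Step 2: +7 new -> 13 infected
Step 3: +6 new -> 19 infected
Step 4: +11 new -> 30 infected
Step 5: +5 new -> 35 infected
Step 6: +0 new -> 35 infected

Answer: 6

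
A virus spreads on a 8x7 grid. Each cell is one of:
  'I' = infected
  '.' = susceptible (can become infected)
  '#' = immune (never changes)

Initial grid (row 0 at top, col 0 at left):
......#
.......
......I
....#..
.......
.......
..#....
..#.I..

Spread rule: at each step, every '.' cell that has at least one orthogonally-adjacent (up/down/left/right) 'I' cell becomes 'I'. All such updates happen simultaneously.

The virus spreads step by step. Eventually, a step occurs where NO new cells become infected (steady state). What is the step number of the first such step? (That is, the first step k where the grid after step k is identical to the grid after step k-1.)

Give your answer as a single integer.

Step 0 (initial): 2 infected
Step 1: +6 new -> 8 infected
Step 2: +8 new -> 16 infected
Step 3: +9 new -> 25 infected
Step 4: +6 new -> 31 infected
Step 5: +6 new -> 37 infected
Step 6: +7 new -> 44 infected
Step 7: +6 new -> 50 infected
Step 8: +2 new -> 52 infected
Step 9: +0 new -> 52 infected

Answer: 9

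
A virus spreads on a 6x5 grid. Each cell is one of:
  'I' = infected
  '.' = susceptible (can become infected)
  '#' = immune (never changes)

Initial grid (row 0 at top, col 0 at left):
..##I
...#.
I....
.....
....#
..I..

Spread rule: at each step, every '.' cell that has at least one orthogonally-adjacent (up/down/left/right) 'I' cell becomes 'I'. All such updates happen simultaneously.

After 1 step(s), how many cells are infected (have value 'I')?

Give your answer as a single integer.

Step 0 (initial): 3 infected
Step 1: +7 new -> 10 infected

Answer: 10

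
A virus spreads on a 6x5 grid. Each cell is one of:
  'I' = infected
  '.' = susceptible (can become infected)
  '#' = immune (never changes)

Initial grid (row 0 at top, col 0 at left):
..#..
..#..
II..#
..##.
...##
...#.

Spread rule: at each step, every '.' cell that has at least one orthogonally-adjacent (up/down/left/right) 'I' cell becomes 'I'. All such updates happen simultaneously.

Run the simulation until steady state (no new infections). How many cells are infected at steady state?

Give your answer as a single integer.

Step 0 (initial): 2 infected
Step 1: +5 new -> 7 infected
Step 2: +5 new -> 12 infected
Step 3: +4 new -> 16 infected
Step 4: +3 new -> 19 infected
Step 5: +1 new -> 20 infected
Step 6: +0 new -> 20 infected

Answer: 20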